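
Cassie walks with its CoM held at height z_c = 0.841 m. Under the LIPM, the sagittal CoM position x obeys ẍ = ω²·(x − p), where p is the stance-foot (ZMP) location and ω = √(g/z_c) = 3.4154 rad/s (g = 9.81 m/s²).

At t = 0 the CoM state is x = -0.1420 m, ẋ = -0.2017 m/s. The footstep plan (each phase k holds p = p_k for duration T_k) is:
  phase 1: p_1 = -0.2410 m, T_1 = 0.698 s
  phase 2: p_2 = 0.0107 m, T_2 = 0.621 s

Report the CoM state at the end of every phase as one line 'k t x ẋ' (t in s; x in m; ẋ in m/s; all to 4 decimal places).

1 0.6980 -0.0171 0.7151
2 1.3190 0.7537 2.6347

phase 1: p=-0.2410, T=0.698, ωT=2.383949, cosh=5.469922, sinh=5.377736; start (x,ẋ)=(-0.142000, -0.201700) → end (x,ẋ)=(-0.017066, 0.715062)
phase 2: p=0.0107, T=0.621, ωT=2.120963, cosh=4.229542, sinh=4.109626; start (x,ẋ)=(-0.017066, 0.715062) → end (x,ẋ)=(0.753672, 2.634666)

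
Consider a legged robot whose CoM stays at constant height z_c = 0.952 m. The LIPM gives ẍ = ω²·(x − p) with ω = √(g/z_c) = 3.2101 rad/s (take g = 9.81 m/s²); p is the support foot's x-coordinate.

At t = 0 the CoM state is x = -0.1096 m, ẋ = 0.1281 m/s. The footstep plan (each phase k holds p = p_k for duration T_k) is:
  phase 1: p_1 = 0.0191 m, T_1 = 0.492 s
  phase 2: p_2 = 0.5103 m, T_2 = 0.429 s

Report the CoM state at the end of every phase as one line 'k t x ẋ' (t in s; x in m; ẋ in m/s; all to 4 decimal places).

phase 1: p=0.0191, T=0.492, ωT=1.579369, cosh=2.529000, sinh=2.322895; start (x,ẋ)=(-0.109600, 0.128100) → end (x,ẋ)=(-0.213686, -0.635716)
phase 2: p=0.5103, T=0.429, ωT=1.377133, cosh=2.107911, sinh=1.855610; start (x,ẋ)=(-0.213686, -0.635716) → end (x,ẋ)=(-1.383277, -5.652598)

1 0.4920 -0.2137 -0.6357
2 0.9210 -1.3833 -5.6526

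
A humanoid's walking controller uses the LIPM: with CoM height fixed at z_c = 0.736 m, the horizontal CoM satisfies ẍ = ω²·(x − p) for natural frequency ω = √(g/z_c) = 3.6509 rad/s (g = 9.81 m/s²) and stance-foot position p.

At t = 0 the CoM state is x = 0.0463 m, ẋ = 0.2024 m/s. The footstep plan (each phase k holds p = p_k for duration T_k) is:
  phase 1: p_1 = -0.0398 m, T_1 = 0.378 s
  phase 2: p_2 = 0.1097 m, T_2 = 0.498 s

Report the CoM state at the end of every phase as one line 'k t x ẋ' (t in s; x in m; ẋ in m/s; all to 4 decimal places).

1 0.3780 0.2454 1.0130
2 0.8760 1.3707 4.6878

phase 1: p=-0.0398, T=0.378, ωT=1.380040, cosh=2.113315, sinh=1.861746; start (x,ẋ)=(0.046300, 0.202400) → end (x,ẋ)=(0.245369, 1.012961)
phase 2: p=0.1097, T=0.498, ωT=1.818148, cosh=3.161383, sinh=2.999057; start (x,ẋ)=(0.245369, 1.012961) → end (x,ẋ)=(1.370704, 4.687828)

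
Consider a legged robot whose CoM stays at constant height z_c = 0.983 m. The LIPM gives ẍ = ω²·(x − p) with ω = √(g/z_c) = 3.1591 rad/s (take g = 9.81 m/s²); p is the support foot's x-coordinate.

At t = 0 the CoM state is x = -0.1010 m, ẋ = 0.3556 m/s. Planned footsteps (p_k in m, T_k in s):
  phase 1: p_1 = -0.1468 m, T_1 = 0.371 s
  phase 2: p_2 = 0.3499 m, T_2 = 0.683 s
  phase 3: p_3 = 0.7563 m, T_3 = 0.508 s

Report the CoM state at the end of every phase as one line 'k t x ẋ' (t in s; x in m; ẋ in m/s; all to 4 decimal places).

phase 1: p=-0.1468, T=0.371, ωT=1.172026, cosh=1.769133, sinh=1.459394; start (x,ẋ)=(-0.101000, 0.355600) → end (x,ẋ)=(0.098501, 0.840259)
phase 2: p=0.3499, T=0.683, ωT=2.157665, cosh=4.383256, sinh=4.267661; start (x,ẋ)=(0.098501, 0.840259) → end (x,ẋ)=(0.383069, 0.293717)
phase 3: p=0.7563, T=0.508, ωT=1.604823, cosh=2.588951, sinh=2.388026; start (x,ẋ)=(0.383069, 0.293717) → end (x,ẋ)=(0.012049, -2.055242)

1 0.3710 0.0985 0.8403
2 1.0540 0.3831 0.2937
3 1.5620 0.0120 -2.0552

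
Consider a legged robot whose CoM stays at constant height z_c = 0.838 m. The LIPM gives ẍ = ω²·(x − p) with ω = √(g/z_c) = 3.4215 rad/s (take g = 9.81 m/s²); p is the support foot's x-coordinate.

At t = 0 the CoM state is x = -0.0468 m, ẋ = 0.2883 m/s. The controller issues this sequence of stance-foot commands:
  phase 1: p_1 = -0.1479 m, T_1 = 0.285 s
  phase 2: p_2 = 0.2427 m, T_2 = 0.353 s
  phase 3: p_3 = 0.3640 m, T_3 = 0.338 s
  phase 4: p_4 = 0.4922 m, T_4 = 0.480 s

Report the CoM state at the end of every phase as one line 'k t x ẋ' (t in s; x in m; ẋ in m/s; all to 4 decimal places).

1 0.2850 0.1010 0.8299
2 0.6380 0.3541 0.7740
3 0.9760 0.6706 1.3032
4 1.4560 1.9175 5.0108

phase 1: p=-0.1479, T=0.285, ωT=0.975127, cosh=1.514325, sinh=1.137180; start (x,ẋ)=(-0.046800, 0.288300) → end (x,ẋ)=(0.101019, 0.829946)
phase 2: p=0.2427, T=0.353, ωT=1.207789, cosh=1.822469, sinh=1.523611; start (x,ẋ)=(0.101019, 0.829946) → end (x,ẋ)=(0.354069, 0.773960)
phase 3: p=0.3640, T=0.338, ωT=1.156467, cosh=1.746639, sinh=1.432044; start (x,ẋ)=(0.354069, 0.773960) → end (x,ẋ)=(0.670590, 1.303171)
phase 4: p=0.4922, T=0.480, ωT=1.642320, cosh=2.680337, sinh=2.486806; start (x,ẋ)=(0.670590, 1.303171) → end (x,ẋ)=(1.917512, 5.010785)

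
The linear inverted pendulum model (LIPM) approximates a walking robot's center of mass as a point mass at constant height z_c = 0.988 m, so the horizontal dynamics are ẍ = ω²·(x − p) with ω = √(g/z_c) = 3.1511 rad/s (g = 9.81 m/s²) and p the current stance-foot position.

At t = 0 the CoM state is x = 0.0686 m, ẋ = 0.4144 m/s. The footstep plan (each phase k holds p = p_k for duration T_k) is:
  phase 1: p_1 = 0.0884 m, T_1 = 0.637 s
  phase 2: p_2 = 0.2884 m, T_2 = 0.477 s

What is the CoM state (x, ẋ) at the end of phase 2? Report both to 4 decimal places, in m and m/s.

phase 1: p=0.0884, T=0.637, ωT=2.007251, cosh=3.788592, sinh=3.654235; start (x,ẋ)=(0.068600, 0.414400) → end (x,ẋ)=(0.493953, 1.341998)
phase 2: p=0.2884, T=0.477, ωT=1.503075, cosh=2.358968, sinh=2.136522; start (x,ẋ)=(0.493953, 1.341998) → end (x,ẋ)=(1.683200, 4.549594)

x = 1.6832, ẋ = 4.5496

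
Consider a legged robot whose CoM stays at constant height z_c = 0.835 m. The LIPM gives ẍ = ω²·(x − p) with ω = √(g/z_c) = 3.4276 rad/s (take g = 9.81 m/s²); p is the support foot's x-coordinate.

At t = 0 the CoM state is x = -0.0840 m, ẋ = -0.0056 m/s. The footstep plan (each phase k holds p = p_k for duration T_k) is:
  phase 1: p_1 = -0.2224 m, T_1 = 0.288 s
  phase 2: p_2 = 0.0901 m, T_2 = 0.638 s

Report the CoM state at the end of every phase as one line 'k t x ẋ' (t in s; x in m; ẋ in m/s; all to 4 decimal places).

1 0.2880 -0.0128 0.5396
2 0.9260 0.3183 0.8823

phase 1: p=-0.2224, T=0.288, ωT=0.987149, cosh=1.528105, sinh=1.155467; start (x,ẋ)=(-0.084000, -0.005600) → end (x,ẋ)=(-0.012798, 0.539573)
phase 2: p=0.0901, T=0.638, ωT=2.186809, cosh=4.509509, sinh=4.397235; start (x,ẋ)=(-0.012798, 0.539573) → end (x,ẋ)=(0.318293, 0.882333)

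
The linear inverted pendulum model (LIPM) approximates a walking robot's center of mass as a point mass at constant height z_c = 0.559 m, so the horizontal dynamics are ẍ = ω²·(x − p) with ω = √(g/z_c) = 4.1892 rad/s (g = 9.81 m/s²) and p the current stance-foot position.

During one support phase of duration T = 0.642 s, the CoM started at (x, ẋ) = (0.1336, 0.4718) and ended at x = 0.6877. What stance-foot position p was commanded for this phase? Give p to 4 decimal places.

p = 0.1760

ωT = 4.1892·0.642 = 2.689466; cosh(ωT) = 7.395867, sinh(ωT) = 7.327950
x(T) = p + (x₀−p)·cosh(ωT) + (ẋ₀/ω)·sinh(ωT) ⇒ p·(1 − cosh) = x(T) − x₀·cosh − (ẋ₀/ω)·sinh
numerator   = 0.6877 − (0.1336)·7.395867 − (0.4718/4.1892)·7.327950 = -1.125683
denominator = 1 − 7.395867 = -6.395867
p = -1.125683 / -6.395867 = 0.1760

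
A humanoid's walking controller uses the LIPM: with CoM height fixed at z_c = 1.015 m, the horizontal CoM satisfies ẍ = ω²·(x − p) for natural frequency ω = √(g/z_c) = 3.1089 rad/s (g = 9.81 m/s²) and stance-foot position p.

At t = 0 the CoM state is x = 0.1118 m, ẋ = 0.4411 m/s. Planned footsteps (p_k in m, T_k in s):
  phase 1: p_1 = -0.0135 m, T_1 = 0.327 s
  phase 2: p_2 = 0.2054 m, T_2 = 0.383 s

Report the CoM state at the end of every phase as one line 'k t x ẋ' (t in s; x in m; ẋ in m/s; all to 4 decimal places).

phase 1: p=-0.0135, T=0.327, ωT=1.016610, cosh=1.562815, sinh=1.200996; start (x,ẋ)=(0.111800, 0.441100) → end (x,ẋ)=(0.352722, 1.157200)
phase 2: p=0.2054, T=0.383, ωT=1.190709, cosh=1.796709, sinh=1.492703; start (x,ẋ)=(0.352722, 1.157200) → end (x,ẋ)=(1.025710, 2.762820)

1 0.3270 0.3527 1.1572
2 0.7100 1.0257 2.7628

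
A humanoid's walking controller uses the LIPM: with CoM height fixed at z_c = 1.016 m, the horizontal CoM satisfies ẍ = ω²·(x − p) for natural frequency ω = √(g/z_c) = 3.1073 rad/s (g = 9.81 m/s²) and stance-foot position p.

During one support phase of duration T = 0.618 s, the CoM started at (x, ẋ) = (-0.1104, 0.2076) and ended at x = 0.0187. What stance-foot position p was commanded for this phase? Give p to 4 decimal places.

p = -0.0726

ωT = 3.1073·0.618 = 1.920311; cosh(ωT) = 3.484822, sinh(ωT) = 3.338261
x(T) = p + (x₀−p)·cosh(ωT) + (ẋ₀/ω)·sinh(ωT) ⇒ p·(1 − cosh) = x(T) − x₀·cosh − (ẋ₀/ω)·sinh
numerator   = 0.0187 − (-0.1104)·3.484822 − (0.2076/3.1073)·3.338261 = 0.180394
denominator = 1 − 3.484822 = -2.484822
p = 0.180394 / -2.484822 = -0.0726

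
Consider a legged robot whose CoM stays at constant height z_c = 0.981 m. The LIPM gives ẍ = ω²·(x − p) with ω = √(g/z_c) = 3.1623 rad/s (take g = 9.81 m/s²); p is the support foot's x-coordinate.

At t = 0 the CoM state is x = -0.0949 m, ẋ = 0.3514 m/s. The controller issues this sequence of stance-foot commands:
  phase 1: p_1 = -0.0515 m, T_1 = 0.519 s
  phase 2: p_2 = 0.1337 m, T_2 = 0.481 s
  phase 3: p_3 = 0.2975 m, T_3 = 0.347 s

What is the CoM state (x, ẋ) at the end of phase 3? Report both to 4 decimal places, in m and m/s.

phase 1: p=-0.0515, T=0.519, ωT=1.641234, cosh=2.677637, sinh=2.483896; start (x,ẋ)=(-0.094900, 0.351400) → end (x,ẋ)=(0.108305, 0.600022)
phase 2: p=0.1337, T=0.481, ωT=1.521066, cosh=2.397791, sinh=2.179312; start (x,ẋ)=(0.108305, 0.600022) → end (x,ẋ)=(0.486316, 1.263716)
phase 3: p=0.2975, T=0.347, ωT=1.097318, cosh=1.664942, sinh=1.331177; start (x,ẋ)=(0.486316, 1.263716) → end (x,ẋ)=(1.143833, 2.898853)

x = 1.1438, ẋ = 2.8989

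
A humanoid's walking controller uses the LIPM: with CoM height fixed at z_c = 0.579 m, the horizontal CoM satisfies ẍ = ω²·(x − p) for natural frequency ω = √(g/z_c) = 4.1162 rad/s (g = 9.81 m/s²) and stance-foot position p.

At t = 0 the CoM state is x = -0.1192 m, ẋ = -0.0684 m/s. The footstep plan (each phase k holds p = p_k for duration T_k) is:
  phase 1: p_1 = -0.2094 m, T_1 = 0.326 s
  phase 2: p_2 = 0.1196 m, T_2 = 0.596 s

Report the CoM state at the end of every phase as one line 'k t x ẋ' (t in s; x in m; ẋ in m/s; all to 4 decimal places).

phase 1: p=-0.2094, T=0.326, ωT=1.341881, cosh=2.043794, sinh=1.782441; start (x,ẋ)=(-0.119200, -0.068400) → end (x,ẋ)=(-0.054669, 0.521991)
phase 2: p=0.1196, T=0.596, ωT=2.453255, cosh=5.856072, sinh=5.770059; start (x,ẋ)=(-0.054669, 0.521991) → end (x,ẋ)=(-0.169209, -1.082197)

1 0.3260 -0.0547 0.5220
2 0.9220 -0.1692 -1.0822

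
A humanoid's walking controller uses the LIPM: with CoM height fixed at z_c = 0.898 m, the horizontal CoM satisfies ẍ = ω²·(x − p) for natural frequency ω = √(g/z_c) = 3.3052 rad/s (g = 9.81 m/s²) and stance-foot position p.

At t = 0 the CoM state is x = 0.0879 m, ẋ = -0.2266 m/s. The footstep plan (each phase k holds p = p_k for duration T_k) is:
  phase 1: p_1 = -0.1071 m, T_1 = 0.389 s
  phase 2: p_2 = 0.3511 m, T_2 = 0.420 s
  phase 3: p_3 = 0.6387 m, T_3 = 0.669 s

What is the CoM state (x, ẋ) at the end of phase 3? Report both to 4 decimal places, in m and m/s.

x = -0.7098, ẋ = -4.3181

phase 1: p=-0.1071, T=0.389, ωT=1.285723, cosh=1.946866, sinh=1.670415; start (x,ẋ)=(0.087900, -0.226600) → end (x,ẋ)=(0.158017, 0.635446)
phase 2: p=0.3511, T=0.420, ωT=1.388184, cosh=2.128547, sinh=1.879019; start (x,ẋ)=(0.158017, 0.635446) → end (x,ẋ)=(0.301368, 0.153432)
phase 3: p=0.6387, T=0.669, ωT=2.211179, cosh=4.618020, sinh=4.508448; start (x,ẋ)=(0.301368, 0.153432) → end (x,ẋ)=(-0.709815, -4.318135)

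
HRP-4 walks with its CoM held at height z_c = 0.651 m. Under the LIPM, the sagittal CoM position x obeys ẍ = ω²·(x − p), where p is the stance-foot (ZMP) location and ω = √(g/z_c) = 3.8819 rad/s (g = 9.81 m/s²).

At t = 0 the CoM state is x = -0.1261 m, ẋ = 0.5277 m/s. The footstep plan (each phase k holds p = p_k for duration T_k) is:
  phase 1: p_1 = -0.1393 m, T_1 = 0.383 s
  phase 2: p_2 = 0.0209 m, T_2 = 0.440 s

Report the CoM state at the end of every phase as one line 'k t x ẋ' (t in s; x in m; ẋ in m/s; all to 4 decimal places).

1 0.3830 0.1766 1.3341
2 0.8230 1.3818 5.4149

phase 1: p=-0.1393, T=0.383, ωT=1.486768, cosh=2.324439, sinh=2.098337; start (x,ẋ)=(-0.126100, 0.527700) → end (x,ẋ)=(0.176628, 1.334128)
phase 2: p=0.0209, T=0.440, ωT=1.708036, cosh=2.849667, sinh=2.668446; start (x,ẋ)=(0.176628, 1.334128) → end (x,ẋ)=(1.381761, 5.414946)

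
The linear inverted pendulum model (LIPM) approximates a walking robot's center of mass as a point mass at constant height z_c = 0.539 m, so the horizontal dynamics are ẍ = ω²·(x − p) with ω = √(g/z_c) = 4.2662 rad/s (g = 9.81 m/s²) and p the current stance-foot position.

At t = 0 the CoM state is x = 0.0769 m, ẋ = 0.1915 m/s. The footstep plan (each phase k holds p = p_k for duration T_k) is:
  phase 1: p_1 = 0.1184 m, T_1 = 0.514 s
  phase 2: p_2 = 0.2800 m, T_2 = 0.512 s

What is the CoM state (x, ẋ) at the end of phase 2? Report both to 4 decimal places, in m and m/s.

phase 1: p=0.1184, T=0.514, ωT=2.192827, cosh=4.536054, sinh=4.424453; start (x,ẋ)=(0.076900, 0.191500) → end (x,ẋ)=(0.128757, 0.085317)
phase 2: p=0.2800, T=0.512, ωT=2.184294, cosh=4.498467, sinh=4.385910; start (x,ẋ)=(0.128757, 0.085317) → end (x,ẋ)=(-0.312649, -2.446131)

x = -0.3126, ẋ = -2.4461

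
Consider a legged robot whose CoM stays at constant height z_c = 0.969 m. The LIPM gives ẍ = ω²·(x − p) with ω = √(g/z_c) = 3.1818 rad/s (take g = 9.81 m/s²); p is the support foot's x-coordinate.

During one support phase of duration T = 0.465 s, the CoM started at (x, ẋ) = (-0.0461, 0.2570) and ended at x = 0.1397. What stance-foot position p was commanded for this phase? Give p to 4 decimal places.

p = -0.0596

ωT = 3.1818·0.465 = 1.479537; cosh(ωT) = 2.309328, sinh(ωT) = 2.081585
x(T) = p + (x₀−p)·cosh(ωT) + (ẋ₀/ω)·sinh(ωT) ⇒ p·(1 − cosh) = x(T) − x₀·cosh − (ẋ₀/ω)·sinh
numerator   = 0.1397 − (-0.0461)·2.309328 − (0.2570/3.1818)·2.081585 = 0.078026
denominator = 1 − 2.309328 = -1.309328
p = 0.078026 / -1.309328 = -0.0596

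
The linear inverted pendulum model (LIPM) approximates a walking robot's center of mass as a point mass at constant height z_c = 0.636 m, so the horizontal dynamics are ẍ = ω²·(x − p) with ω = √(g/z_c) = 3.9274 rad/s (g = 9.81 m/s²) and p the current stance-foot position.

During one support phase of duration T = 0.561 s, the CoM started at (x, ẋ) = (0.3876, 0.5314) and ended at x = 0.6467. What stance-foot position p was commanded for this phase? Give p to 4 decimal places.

ωT = 3.9274·0.561 = 2.203271; cosh(ωT) = 4.582514, sinh(ωT) = 4.472073
x(T) = p + (x₀−p)·cosh(ωT) + (ẋ₀/ω)·sinh(ωT) ⇒ p·(1 − cosh) = x(T) − x₀·cosh − (ẋ₀/ω)·sinh
numerator   = 0.6467 − (0.3876)·4.582514 − (0.5314/3.9274)·4.472073 = -1.734580
denominator = 1 − 4.582514 = -3.582514
p = -1.734580 / -3.582514 = 0.4842

p = 0.4842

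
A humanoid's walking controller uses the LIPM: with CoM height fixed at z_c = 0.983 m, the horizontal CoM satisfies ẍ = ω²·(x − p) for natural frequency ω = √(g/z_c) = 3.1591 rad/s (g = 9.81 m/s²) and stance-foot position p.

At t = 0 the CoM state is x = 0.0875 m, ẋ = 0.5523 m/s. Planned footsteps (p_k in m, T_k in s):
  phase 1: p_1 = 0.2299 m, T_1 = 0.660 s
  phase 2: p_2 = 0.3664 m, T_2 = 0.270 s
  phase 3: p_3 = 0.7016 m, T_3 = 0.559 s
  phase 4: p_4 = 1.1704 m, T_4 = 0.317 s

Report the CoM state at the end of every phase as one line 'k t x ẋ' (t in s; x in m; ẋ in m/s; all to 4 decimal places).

phase 1: p=0.2299, T=0.660, ωT=2.085006, cosh=4.084473, sinh=3.960167; start (x,ẋ)=(0.087500, 0.552300) → end (x,ẋ)=(0.340620, 0.474350)
phase 2: p=0.3664, T=0.270, ωT=0.852957, cosh=1.386364, sinh=0.960211; start (x,ẋ)=(0.340620, 0.474350) → end (x,ẋ)=(0.474839, 0.579422)
phase 3: p=0.7016, T=0.559, ωT=1.765937, cosh=3.009037, sinh=2.838011; start (x,ẋ)=(0.474839, 0.579422) → end (x,ẋ)=(0.539797, -0.289539)
phase 4: p=1.1704, T=0.317, ωT=1.001435, cosh=1.544768, sinh=1.177416; start (x,ẋ)=(0.539797, -0.289539) → end (x,ẋ)=(0.088352, -2.792845)

1 0.6600 0.3406 0.4744
2 0.9300 0.4748 0.5794
3 1.4890 0.5398 -0.2895
4 1.8060 0.0884 -2.7928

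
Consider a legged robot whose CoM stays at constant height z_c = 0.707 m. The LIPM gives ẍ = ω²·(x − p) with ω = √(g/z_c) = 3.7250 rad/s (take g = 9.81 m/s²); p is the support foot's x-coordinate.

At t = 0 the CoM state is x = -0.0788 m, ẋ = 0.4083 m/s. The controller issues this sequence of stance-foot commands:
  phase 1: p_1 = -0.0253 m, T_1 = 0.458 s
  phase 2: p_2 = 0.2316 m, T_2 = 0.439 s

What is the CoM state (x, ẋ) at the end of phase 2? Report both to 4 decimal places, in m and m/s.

phase 1: p=-0.0253, T=0.458, ωT=1.706050, cosh=2.844373, sinh=2.662792; start (x,ẋ)=(-0.078800, 0.408300) → end (x,ẋ)=(0.114397, 0.630697)
phase 2: p=0.2316, T=0.439, ωT=1.635275, cosh=2.662884, sinh=2.467985; start (x,ẋ)=(0.114397, 0.630697) → end (x,ẋ)=(0.337367, 0.601992)

x = 0.3374, ẋ = 0.6020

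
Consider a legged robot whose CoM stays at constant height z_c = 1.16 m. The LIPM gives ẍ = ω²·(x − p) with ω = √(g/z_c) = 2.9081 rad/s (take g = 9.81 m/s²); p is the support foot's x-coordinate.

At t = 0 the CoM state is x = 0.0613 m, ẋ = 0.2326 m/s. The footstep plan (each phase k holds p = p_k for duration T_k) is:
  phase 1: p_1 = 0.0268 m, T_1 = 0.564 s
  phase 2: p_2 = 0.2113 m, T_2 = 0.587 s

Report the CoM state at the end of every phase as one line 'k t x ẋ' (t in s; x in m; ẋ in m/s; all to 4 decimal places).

phase 1: p=0.0268, T=0.564, ωT=1.640168, cosh=2.674993, sinh=2.481045; start (x,ẋ)=(0.061300, 0.232600) → end (x,ẋ)=(0.317530, 0.871125)
phase 2: p=0.2113, T=0.587, ωT=1.707055, cosh=2.847050, sinh=2.665651; start (x,ẋ)=(0.317530, 0.871125) → end (x,ẋ)=(1.312241, 3.303629)

1 0.5640 0.3175 0.8711
2 1.1510 1.3122 3.3036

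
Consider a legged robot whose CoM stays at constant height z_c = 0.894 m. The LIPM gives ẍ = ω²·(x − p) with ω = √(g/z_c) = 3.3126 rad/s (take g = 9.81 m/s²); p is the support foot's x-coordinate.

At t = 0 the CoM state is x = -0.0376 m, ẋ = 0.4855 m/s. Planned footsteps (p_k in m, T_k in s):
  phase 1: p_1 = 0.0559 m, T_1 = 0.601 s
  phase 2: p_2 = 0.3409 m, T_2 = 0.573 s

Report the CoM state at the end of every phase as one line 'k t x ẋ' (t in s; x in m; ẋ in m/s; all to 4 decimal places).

1 0.6010 0.2338 0.6978
2 1.1740 0.6625 1.2230

phase 1: p=0.0559, T=0.601, ωT=1.990873, cosh=3.729248, sinh=3.592672; start (x,ẋ)=(-0.037600, 0.485500) → end (x,ẋ)=(0.233763, 0.697799)
phase 2: p=0.3409, T=0.573, ωT=1.898120, cosh=3.411593, sinh=3.261743; start (x,ẋ)=(0.233763, 0.697799) → end (x,ẋ)=(0.662478, 1.223006)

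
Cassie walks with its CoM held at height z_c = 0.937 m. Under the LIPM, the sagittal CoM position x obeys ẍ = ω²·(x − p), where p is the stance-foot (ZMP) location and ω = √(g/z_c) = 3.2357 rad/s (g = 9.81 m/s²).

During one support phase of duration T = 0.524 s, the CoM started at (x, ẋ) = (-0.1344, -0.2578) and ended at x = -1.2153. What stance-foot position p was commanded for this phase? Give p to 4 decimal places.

ωT = 3.2357·0.524 = 1.695507; cosh(ωT) = 2.816457, sinh(ωT) = 2.632950
x(T) = p + (x₀−p)·cosh(ωT) + (ẋ₀/ω)·sinh(ωT) ⇒ p·(1 − cosh) = x(T) − x₀·cosh − (ẋ₀/ω)·sinh
numerator   = -1.2153 − (-0.1344)·2.816457 − (-0.2578/3.2357)·2.632950 = -0.626991
denominator = 1 − 2.816457 = -1.816457
p = -0.626991 / -1.816457 = 0.3452

p = 0.3452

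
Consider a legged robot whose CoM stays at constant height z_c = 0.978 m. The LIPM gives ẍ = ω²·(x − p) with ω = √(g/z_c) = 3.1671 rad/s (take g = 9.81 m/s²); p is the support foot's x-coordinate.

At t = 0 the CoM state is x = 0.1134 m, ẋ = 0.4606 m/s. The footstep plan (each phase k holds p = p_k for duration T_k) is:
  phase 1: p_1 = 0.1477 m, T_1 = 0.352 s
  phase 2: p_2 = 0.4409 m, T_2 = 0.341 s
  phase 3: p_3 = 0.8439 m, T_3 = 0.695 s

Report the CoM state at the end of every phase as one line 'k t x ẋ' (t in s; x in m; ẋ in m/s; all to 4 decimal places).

phase 1: p=0.1477, T=0.352, ωT=1.114819, cosh=1.688496, sinh=1.360521; start (x,ẋ)=(0.113400, 0.460600) → end (x,ẋ)=(0.287649, 0.629926)
phase 2: p=0.4409, T=0.341, ωT=1.079981, cosh=1.642113, sinh=1.302511; start (x,ẋ)=(0.287649, 0.629926) → end (x,ẋ)=(0.448309, 0.402220)
phase 3: p=0.8439, T=0.695, ωT=2.201134, cosh=4.572968, sinh=4.462290; start (x,ẋ)=(0.448309, 0.402220) → end (x,ẋ)=(-0.398414, -3.751350)

1 0.3520 0.2876 0.6299
2 0.6930 0.4483 0.4022
3 1.3880 -0.3984 -3.7514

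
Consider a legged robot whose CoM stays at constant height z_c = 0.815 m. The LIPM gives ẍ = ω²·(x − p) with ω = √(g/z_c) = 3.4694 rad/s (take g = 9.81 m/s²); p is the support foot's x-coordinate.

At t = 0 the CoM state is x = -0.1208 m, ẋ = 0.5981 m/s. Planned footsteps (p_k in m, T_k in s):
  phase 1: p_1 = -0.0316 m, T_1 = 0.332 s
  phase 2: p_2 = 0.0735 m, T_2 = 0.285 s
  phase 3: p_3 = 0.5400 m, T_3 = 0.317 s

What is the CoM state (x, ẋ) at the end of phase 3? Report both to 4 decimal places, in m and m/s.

x = 0.3884, ẋ = 0.0937

phase 1: p=-0.0316, T=0.332, ωT=1.151841, cosh=1.740033, sinh=1.423979; start (x,ẋ)=(-0.120800, 0.598100) → end (x,ẋ)=(0.058673, 0.600034)
phase 2: p=0.0735, T=0.285, ωT=0.988779, cosh=1.529991, sinh=1.157960; start (x,ẋ)=(0.058673, 0.600034) → end (x,ẋ)=(0.251084, 0.858480)
phase 3: p=0.5400, T=0.317, ωT=1.099800, cosh=1.668251, sinh=1.335313; start (x,ẋ)=(0.251084, 0.858480) → end (x,ẋ)=(0.388431, 0.093691)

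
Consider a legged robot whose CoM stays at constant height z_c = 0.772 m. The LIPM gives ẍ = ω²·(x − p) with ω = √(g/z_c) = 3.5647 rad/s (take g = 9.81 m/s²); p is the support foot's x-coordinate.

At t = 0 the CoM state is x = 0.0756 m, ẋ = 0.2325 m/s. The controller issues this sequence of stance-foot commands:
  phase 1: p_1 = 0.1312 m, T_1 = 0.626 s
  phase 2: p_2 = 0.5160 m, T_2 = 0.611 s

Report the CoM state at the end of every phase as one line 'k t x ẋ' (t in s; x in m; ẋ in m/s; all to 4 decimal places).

1 0.6260 0.1695 0.1829
2 1.2370 -0.8096 -4.5646

phase 1: p=0.1312, T=0.626, ωT=2.231502, cosh=4.710607, sinh=4.603240; start (x,ẋ)=(0.075600, 0.232500) → end (x,ẋ)=(0.169527, 0.182866)
phase 2: p=0.5160, T=0.611, ωT=2.178032, cosh=4.471088, sinh=4.357823; start (x,ẋ)=(0.169527, 0.182866) → end (x,ẋ)=(-0.809559, -4.564619)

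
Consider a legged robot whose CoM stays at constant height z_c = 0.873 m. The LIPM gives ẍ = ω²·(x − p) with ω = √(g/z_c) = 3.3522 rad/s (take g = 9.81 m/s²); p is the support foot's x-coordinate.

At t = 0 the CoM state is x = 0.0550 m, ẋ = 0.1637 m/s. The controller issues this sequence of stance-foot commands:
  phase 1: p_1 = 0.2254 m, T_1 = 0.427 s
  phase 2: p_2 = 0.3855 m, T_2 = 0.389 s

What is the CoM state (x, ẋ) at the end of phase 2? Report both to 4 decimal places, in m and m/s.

phase 1: p=0.2254, T=0.427, ωT=1.431389, cosh=2.211743, sinh=1.972766; start (x,ẋ)=(0.055000, 0.163700) → end (x,ẋ)=(-0.055144, -0.764811)
phase 2: p=0.3855, T=0.389, ωT=1.304006, cosh=1.977733, sinh=1.706291; start (x,ẋ)=(-0.055144, -0.764811) → end (x,ẋ)=(-0.875270, -4.032999)

x = -0.8753, ẋ = -4.0330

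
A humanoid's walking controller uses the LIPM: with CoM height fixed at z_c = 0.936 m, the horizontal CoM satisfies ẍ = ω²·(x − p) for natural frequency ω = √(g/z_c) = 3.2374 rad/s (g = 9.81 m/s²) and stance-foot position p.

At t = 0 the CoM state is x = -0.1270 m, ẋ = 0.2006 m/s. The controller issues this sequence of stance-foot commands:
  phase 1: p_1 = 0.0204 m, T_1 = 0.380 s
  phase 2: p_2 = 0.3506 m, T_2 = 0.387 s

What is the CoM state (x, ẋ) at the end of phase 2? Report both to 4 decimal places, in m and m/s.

x = -0.7949, ẋ = -3.3465

phase 1: p=0.0204, T=0.380, ωT=1.230212, cosh=1.857093, sinh=1.564862; start (x,ẋ)=(-0.127000, 0.200600) → end (x,ẋ)=(-0.156371, -0.374208)
phase 2: p=0.3506, T=0.387, ωT=1.252874, cosh=1.893035, sinh=1.607353; start (x,ẋ)=(-0.156371, -0.374208) → end (x,ẋ)=(-0.794907, -3.346488)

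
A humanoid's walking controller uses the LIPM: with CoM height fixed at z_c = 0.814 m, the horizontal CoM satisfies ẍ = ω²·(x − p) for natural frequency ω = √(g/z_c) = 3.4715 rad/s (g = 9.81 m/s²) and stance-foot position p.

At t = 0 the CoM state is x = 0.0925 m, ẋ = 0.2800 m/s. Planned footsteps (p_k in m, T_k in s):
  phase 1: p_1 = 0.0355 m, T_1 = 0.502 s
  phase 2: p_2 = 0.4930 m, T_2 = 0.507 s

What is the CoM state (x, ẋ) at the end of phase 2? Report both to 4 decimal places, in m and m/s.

phase 1: p=0.0355, T=0.502, ωT=1.742693, cosh=2.943878, sinh=2.768829; start (x,ẋ)=(0.092500, 0.280000) → end (x,ẋ)=(0.426626, 1.372169)
phase 2: p=0.4930, T=0.507, ωT=1.760050, cosh=2.992384, sinh=2.820347; start (x,ẋ)=(0.426626, 1.372169) → end (x,ẋ)=(1.409173, 3.456199)

x = 1.4092, ẋ = 3.4562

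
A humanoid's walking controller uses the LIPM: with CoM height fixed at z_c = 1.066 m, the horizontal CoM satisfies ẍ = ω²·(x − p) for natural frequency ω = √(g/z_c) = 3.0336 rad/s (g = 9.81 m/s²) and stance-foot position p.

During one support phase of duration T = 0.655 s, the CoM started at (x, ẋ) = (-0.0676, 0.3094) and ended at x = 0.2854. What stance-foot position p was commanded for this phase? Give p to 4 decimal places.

p = -0.0632

ωT = 3.0336·0.655 = 1.987008; cosh(ωT) = 3.715392, sinh(ωT) = 3.578287
x(T) = p + (x₀−p)·cosh(ωT) + (ẋ₀/ω)·sinh(ωT) ⇒ p·(1 − cosh) = x(T) − x₀·cosh − (ẋ₀/ω)·sinh
numerator   = 0.2854 − (-0.0676)·3.715392 − (0.3094/3.0336)·3.578287 = 0.171607
denominator = 1 − 3.715392 = -2.715392
p = 0.171607 / -2.715392 = -0.0632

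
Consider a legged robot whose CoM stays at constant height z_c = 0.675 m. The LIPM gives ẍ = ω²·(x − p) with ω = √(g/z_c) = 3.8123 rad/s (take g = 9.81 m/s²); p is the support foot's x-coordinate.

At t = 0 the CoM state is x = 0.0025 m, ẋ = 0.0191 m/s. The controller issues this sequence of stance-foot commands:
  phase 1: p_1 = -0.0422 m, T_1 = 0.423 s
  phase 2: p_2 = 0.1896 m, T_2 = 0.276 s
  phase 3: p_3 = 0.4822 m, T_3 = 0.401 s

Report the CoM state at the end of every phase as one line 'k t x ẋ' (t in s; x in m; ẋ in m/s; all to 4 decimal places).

1 0.4230 0.0864 0.4602
2 0.6990 0.1756 0.2448
3 1.1000 -0.1169 -1.9776

phase 1: p=-0.0422, T=0.423, ωT=1.612603, cosh=2.607609, sinh=2.408241; start (x,ẋ)=(0.002500, 0.019100) → end (x,ẋ)=(0.086426, 0.460193)
phase 2: p=0.1896, T=0.276, ωT=1.052195, cosh=1.606550, sinh=1.257380; start (x,ẋ)=(0.086426, 0.460193) → end (x,ẋ)=(0.175627, 0.244756)
phase 3: p=0.4822, T=0.401, ωT=1.528732, cosh=2.414568, sinh=2.197758; start (x,ẋ)=(0.175627, 0.244756) → end (x,ẋ)=(-0.116942, -1.977645)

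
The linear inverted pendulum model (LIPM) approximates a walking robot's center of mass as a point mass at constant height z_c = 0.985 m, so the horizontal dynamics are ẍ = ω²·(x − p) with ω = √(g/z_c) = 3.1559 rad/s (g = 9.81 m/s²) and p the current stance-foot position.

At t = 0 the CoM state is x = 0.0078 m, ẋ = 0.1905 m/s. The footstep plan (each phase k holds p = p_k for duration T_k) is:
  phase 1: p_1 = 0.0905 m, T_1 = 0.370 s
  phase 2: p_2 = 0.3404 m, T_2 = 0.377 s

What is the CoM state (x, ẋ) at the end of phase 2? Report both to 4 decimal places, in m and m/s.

phase 1: p=0.0905, T=0.370, ωT=1.167683, cosh=1.762811, sinh=1.451725; start (x,ẋ)=(0.007800, 0.190500) → end (x,ẋ)=(0.032346, -0.043074)
phase 2: p=0.3404, T=0.377, ωT=1.189774, cosh=1.795315, sinh=1.491025; start (x,ẋ)=(0.032346, -0.043074) → end (x,ẋ)=(-0.233004, -1.526887)

x = -0.2330, ẋ = -1.5269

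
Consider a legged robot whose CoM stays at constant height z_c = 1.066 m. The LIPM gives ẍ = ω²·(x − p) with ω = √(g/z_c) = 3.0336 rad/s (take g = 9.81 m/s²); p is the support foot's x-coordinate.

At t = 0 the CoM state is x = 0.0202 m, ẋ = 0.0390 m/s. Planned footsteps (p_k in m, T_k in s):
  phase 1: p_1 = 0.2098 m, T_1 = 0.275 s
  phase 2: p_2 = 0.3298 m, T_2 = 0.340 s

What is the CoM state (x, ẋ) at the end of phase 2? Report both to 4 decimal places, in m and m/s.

x = -0.4465, ẋ = -2.1300

phase 1: p=0.2098, T=0.275, ωT=0.834240, cosh=1.368634, sinh=0.934429; start (x,ẋ)=(0.020200, 0.039000) → end (x,ẋ)=(-0.037680, -0.484080)
phase 2: p=0.3298, T=0.340, ωT=1.031424, cosh=1.580778, sinh=1.224279; start (x,ẋ)=(-0.037680, -0.484080) → end (x,ẋ)=(-0.446466, -2.130033)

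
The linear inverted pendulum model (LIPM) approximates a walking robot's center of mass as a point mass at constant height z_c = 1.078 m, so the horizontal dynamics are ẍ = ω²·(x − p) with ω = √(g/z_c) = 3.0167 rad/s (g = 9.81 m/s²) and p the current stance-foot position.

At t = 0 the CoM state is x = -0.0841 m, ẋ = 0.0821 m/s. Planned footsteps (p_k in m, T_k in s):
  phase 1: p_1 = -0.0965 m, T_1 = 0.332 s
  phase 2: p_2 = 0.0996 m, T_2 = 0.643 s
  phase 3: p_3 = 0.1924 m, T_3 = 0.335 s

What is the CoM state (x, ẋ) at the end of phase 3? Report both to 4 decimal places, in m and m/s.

phase 1: p=-0.0965, T=0.332, ωT=1.001544, cosh=1.544897, sinh=1.177586; start (x,ẋ)=(-0.084100, 0.082100) → end (x,ẋ)=(-0.045295, 0.170886)
phase 2: p=0.0996, T=0.643, ωT=1.939738, cosh=3.550335, sinh=3.406594; start (x,ẋ)=(-0.045295, 0.170886) → end (x,ẋ)=(-0.221854, -0.882336)
phase 3: p=0.1924, T=0.335, ωT=1.010595, cosh=1.555618, sinh=1.191616; start (x,ẋ)=(-0.221854, -0.882336) → end (x,ẋ)=(-0.800549, -2.861715)

x = -0.8005, ẋ = -2.8617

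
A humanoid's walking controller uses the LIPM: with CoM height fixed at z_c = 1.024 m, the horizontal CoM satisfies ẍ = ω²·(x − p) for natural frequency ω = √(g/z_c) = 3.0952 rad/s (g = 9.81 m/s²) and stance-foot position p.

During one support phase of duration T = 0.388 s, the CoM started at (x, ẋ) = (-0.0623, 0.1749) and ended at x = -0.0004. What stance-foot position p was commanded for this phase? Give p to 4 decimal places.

ωT = 3.0952·0.388 = 1.200938; cosh(ωT) = 1.812072, sinh(ωT) = 1.511160
x(T) = p + (x₀−p)·cosh(ωT) + (ẋ₀/ω)·sinh(ωT) ⇒ p·(1 − cosh) = x(T) − x₀·cosh − (ẋ₀/ω)·sinh
numerator   = -0.0004 − (-0.0623)·1.812072 − (0.1749/3.0952)·1.511160 = 0.027101
denominator = 1 − 1.812072 = -0.812072
p = 0.027101 / -0.812072 = -0.0334

p = -0.0334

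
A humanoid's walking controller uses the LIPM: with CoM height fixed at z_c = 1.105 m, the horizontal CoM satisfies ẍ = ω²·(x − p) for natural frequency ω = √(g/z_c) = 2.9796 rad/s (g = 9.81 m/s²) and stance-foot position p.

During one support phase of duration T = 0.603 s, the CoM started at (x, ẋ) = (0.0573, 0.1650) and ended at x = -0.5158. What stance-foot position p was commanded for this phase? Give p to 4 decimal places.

ωT = 2.9796·0.603 = 1.796699; cosh(ωT) = 3.097777, sinh(ωT) = 2.931932
x(T) = p + (x₀−p)·cosh(ωT) + (ẋ₀/ω)·sinh(ωT) ⇒ p·(1 − cosh) = x(T) − x₀·cosh − (ẋ₀/ω)·sinh
numerator   = -0.5158 − (0.0573)·3.097777 − (0.1650/2.9796)·2.931932 = -0.855663
denominator = 1 − 3.097777 = -2.097777
p = -0.855663 / -2.097777 = 0.4079

p = 0.4079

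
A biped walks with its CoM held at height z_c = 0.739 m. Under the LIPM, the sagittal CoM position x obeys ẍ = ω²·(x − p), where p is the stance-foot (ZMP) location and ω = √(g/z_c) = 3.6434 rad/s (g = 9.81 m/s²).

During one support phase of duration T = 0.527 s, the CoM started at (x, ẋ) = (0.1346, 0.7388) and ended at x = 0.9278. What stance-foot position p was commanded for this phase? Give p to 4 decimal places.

ωT = 3.6434·0.527 = 1.920072; cosh(ωT) = 3.484022, sinh(ωT) = 3.337426
x(T) = p + (x₀−p)·cosh(ωT) + (ẋ₀/ω)·sinh(ωT) ⇒ p·(1 − cosh) = x(T) − x₀·cosh − (ẋ₀/ω)·sinh
numerator   = 0.9278 − (0.1346)·3.484022 − (0.7388/3.6434)·3.337426 = -0.217905
denominator = 1 − 3.484022 = -2.484022
p = -0.217905 / -2.484022 = 0.0877

p = 0.0877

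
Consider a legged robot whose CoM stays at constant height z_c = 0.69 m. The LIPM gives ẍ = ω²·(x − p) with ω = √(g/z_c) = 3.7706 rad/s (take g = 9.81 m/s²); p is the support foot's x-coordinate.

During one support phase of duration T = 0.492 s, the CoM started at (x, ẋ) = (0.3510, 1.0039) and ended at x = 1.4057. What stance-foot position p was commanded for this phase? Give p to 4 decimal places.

p = 0.2523

ωT = 3.7706·0.492 = 1.855135; cosh(ωT) = 3.274497, sinh(ωT) = 3.118065
x(T) = p + (x₀−p)·cosh(ωT) + (ẋ₀/ω)·sinh(ωT) ⇒ p·(1 − cosh) = x(T) − x₀·cosh − (ẋ₀/ω)·sinh
numerator   = 1.4057 − (0.3510)·3.274497 − (1.0039/3.7706)·3.118065 = -0.573815
denominator = 1 − 3.274497 = -2.274497
p = -0.573815 / -2.274497 = 0.2523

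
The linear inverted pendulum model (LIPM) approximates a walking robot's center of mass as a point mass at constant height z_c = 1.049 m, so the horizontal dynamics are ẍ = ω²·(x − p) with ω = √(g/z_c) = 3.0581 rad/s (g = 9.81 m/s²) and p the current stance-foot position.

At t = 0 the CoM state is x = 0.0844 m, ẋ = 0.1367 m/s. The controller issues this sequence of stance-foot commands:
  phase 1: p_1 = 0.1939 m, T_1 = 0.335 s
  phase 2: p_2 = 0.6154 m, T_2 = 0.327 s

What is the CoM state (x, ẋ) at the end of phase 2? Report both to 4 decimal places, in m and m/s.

phase 1: p=0.1939, T=0.335, ωT=1.024463, cosh=1.572295, sinh=1.213306; start (x,ẋ)=(0.084400, 0.136700) → end (x,ẋ)=(0.075970, -0.191357)
phase 2: p=0.6154, T=0.327, ωT=0.999999, cosh=1.543079, sinh=1.175199; start (x,ẋ)=(0.075970, -0.191357) → end (x,ẋ)=(-0.290520, -2.233925)

x = -0.2905, ẋ = -2.2339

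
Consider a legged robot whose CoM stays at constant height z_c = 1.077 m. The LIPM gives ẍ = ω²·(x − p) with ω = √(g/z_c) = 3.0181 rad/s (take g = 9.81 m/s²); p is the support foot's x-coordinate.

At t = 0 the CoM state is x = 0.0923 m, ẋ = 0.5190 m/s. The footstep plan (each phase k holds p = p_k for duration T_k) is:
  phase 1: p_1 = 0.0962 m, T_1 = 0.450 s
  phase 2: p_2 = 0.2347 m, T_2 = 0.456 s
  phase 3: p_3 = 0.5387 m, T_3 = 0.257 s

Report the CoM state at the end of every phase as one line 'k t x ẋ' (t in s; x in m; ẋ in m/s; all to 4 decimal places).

1 0.4500 0.4004 1.0545
2 0.9060 1.2314 3.1481
3 1.1630 2.3431 5.9327

phase 1: p=0.0962, T=0.450, ωT=1.358145, cosh=2.073055, sinh=1.815918; start (x,ẋ)=(0.092300, 0.519000) → end (x,ẋ)=(0.400385, 1.054541)
phase 2: p=0.2347, T=0.456, ωT=1.376254, cosh=2.106280, sinh=1.853758; start (x,ẋ)=(0.400385, 1.054541) → end (x,ẋ)=(1.231392, 3.148137)
phase 3: p=0.5387, T=0.257, ωT=0.775652, cosh=1.316205, sinh=0.855802; start (x,ẋ)=(1.231392, 3.148137) → end (x,ẋ)=(2.343099, 5.932745)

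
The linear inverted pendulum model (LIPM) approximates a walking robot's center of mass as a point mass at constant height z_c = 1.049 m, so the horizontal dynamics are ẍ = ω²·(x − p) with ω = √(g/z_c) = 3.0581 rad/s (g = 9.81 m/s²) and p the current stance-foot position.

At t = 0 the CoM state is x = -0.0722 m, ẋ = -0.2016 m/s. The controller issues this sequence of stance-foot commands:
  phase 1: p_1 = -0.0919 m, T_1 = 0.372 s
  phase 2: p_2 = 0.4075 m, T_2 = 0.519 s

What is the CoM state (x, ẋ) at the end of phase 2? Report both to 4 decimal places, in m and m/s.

phase 1: p=-0.0919, T=0.372, ωT=1.137613, cosh=1.719949, sinh=1.399366; start (x,ẋ)=(-0.072200, -0.201600) → end (x,ẋ)=(-0.150268, -0.262438)
phase 2: p=0.4075, T=0.519, ωT=1.587154, cosh=2.547160, sinh=2.342653; start (x,ẋ)=(-0.150268, -0.262438) → end (x,ẋ)=(-1.214263, -4.664355)

x = -1.2143, ẋ = -4.6644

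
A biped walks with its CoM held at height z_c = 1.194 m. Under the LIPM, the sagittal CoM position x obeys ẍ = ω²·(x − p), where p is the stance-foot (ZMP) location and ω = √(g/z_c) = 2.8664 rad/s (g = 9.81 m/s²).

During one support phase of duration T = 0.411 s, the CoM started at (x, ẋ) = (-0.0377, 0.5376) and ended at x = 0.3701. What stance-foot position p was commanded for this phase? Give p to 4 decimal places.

ωT = 2.8664·0.411 = 1.178090; cosh(ωT) = 1.778016, sinh(ωT) = 1.470150
x(T) = p + (x₀−p)·cosh(ωT) + (ẋ₀/ω)·sinh(ωT) ⇒ p·(1 − cosh) = x(T) − x₀·cosh − (ẋ₀/ω)·sinh
numerator   = 0.3701 − (-0.0377)·1.778016 − (0.5376/2.8664)·1.470150 = 0.161401
denominator = 1 − 1.778016 = -0.778016
p = 0.161401 / -0.778016 = -0.2075

p = -0.2075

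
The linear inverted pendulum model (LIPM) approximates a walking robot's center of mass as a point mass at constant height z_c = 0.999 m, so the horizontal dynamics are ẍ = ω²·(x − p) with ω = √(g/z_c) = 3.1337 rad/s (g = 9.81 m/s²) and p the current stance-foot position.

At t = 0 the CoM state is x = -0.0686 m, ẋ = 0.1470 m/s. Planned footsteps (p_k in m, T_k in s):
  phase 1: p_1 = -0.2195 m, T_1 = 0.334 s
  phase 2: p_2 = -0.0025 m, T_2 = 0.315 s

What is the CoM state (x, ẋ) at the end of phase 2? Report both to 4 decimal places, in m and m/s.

x = 0.4286, ẋ = 1.5618

phase 1: p=-0.2195, T=0.334, ωT=1.046656, cosh=1.599610, sinh=1.248500; start (x,ẋ)=(-0.068600, 0.147000) → end (x,ẋ)=(0.080448, 0.825528)
phase 2: p=-0.0025, T=0.315, ωT=0.987116, cosh=1.528066, sinh=1.155416; start (x,ẋ)=(0.080448, 0.825528) → end (x,ẋ)=(0.428627, 1.561792)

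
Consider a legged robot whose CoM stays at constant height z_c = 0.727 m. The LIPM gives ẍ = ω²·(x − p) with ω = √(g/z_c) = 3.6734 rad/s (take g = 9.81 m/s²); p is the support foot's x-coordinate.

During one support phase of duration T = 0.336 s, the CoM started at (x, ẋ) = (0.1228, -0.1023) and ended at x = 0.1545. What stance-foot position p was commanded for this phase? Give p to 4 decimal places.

ωT = 3.6734·0.336 = 1.234262; cosh(ωT) = 1.863446, sinh(ωT) = 1.572397
x(T) = p + (x₀−p)·cosh(ωT) + (ẋ₀/ω)·sinh(ωT) ⇒ p·(1 − cosh) = x(T) − x₀·cosh − (ẋ₀/ω)·sinh
numerator   = 0.1545 − (0.1228)·1.863446 − (-0.1023/3.6734)·1.572397 = -0.030542
denominator = 1 − 1.863446 = -0.863446
p = -0.030542 / -0.863446 = 0.0354

p = 0.0354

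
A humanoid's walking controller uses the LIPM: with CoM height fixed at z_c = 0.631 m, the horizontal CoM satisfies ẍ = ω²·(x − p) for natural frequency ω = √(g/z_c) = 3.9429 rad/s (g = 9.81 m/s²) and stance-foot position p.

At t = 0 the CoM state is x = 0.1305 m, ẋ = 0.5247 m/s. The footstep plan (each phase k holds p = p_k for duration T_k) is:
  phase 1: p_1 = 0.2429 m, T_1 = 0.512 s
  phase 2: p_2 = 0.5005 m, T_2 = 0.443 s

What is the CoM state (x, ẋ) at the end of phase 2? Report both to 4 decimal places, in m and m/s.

x = 0.1829, ẋ = -1.0530

phase 1: p=0.2429, T=0.512, ωT=2.018765, cosh=3.830919, sinh=3.698100; start (x,ẋ)=(0.130500, 0.524700) → end (x,ẋ)=(0.304428, 0.371152)
phase 2: p=0.5005, T=0.443, ωT=1.746705, cosh=2.955009, sinh=2.780662; start (x,ẋ)=(0.304428, 0.371152) → end (x,ẋ)=(0.182854, -1.052950)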